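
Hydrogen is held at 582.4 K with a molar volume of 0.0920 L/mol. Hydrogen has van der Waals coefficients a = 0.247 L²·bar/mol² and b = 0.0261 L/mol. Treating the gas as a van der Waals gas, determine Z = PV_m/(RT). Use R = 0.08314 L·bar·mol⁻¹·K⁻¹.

Z ≈ 1.341

P = RT/(V_m − b) − a/V_m² = (0.08314)(582.4)/(0.0920 − 0.0261) − 0.247/(0.0920)²
  = 48.421/0.065900 − 29.182 = 734.76 − 29.182 = 705.58 bar
Z = PV_m/(RT) = (705.58)(0.0920)/((0.08314)(582.4)) = 64.913/48.421 = 1.341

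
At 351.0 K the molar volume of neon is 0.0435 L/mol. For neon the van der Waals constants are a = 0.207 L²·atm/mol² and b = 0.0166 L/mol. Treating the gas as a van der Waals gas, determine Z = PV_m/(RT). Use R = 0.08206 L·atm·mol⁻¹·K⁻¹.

Z ≈ 1.452

P = RT/(V_m − b) − a/V_m² = (0.08206)(351.0)/(0.0435 − 0.0166) − 0.207/(0.0435)²
  = 28.803/0.026900 − 109.39 = 1070.7 − 109.39 = 961.3 atm
Z = PV_m/(RT) = (961.3)(0.0435)/((0.08206)(351.0)) = 41.817/28.803 = 1.452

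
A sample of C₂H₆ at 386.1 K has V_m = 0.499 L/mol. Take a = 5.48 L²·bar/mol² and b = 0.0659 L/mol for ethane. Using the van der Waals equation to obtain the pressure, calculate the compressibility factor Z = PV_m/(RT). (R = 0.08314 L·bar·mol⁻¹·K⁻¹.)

Z ≈ 0.8100

P = RT/(V_m − b) − a/V_m² = (0.08314)(386.1)/(0.499 − 0.0659) − 5.48/(0.499)²
  = 32.100/0.43310 − 22.008 = 74.117 − 22.008 = 52.109 bar
Z = PV_m/(RT) = (52.109)(0.499)/((0.08314)(386.1)) = 26.002/32.100 = 0.8100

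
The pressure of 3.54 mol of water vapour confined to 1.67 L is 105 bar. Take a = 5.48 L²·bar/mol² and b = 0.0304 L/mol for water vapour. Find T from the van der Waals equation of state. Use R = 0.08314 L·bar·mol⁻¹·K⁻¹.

T ≈ 688.1 K

T = (P + a n²/V²)(V − nb)/(nR)
P + a n²/V² = 105 + (5.48)(3.54)²/(1.67)² = 129.62 bar
V − nb = 1.67 − (3.54)(0.0304) = 1.5624 L
T = (129.62)(1.5624)/((3.54)(0.08314)) = 688.1 K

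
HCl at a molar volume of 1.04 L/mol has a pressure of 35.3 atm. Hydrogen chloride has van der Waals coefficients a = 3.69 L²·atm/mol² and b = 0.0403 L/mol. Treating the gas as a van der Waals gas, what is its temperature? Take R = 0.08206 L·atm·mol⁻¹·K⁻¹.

T ≈ 471.6 K

T = (P + a/V_m²)(V_m − b)/R
P + a/V_m² = 35.3 + 3.69/(1.04)² = 38.712 atm
V_m − b = 1.04 − 0.0403 = 0.99970 L/mol
T = (38.712)(0.99970)/0.08206 = 471.6 K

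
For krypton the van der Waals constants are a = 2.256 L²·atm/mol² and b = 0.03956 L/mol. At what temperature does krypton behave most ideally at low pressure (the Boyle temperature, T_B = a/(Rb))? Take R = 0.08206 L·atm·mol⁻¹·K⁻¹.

For a van der Waals gas the second virial coefficient B₂ = b − a/(RT) vanishes at T_B = a/(Rb).
T_B = 2.256/(0.08206×0.03956) = 2.256/0.0032463 = 694.9 K

T_B ≈ 694.9 K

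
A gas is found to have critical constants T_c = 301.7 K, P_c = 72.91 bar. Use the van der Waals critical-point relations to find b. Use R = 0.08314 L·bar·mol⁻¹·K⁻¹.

From T_c = 8a/(27Rb) and P_c = a/(27b²): b = R T_c/(8 P_c).
b = (0.08314)(301.7)/(8×72.91) = 25.083/583.28 = 0.04300 L/mol

b ≈ 0.04300 L/mol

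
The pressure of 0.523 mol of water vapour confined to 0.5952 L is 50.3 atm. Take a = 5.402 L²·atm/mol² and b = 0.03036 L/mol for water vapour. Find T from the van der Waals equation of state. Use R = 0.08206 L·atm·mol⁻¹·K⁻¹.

T ≈ 735.3 K

T = (P + a n²/V²)(V − nb)/(nR)
P + a n²/V² = 50.3 + (5.402)(0.523)²/(0.5952)² = 54.471 atm
V − nb = 0.5952 − (0.523)(0.03036) = 0.57932 L
T = (54.471)(0.57932)/((0.523)(0.08206)) = 735.3 K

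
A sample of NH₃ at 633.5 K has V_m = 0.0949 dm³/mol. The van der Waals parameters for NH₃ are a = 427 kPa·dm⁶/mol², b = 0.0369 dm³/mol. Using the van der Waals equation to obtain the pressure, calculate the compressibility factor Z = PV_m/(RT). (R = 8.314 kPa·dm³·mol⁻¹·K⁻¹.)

Z ≈ 0.7819

P = RT/(V_m − b) − a/V_m² = (8.314)(633.5)/(0.0949 − 0.0369) − 427/(0.0949)²
  = 5266.9/0.058000 − 47413 = 90809 − 47413 = 43396 kPa
Z = PV_m/(RT) = (43396)(0.0949)/((8.314)(633.5)) = 4118.3/5266.9 = 0.7819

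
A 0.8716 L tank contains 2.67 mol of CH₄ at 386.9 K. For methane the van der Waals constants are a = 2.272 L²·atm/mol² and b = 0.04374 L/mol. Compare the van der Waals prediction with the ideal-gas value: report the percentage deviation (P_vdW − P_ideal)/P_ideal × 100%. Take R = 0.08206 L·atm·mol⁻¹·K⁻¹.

Ideal: P_ideal = nRT/V = (2.67)(0.08206)(386.9)/0.8716 = 97.2578 atm
vdW: P = nRT/(V − nb) − a n²/V² = 84.7699/0.754814 − 16.1969/0.759687 = 112.306 − 21.3205 = 90.986 atm
% deviation = (90.986 − 97.2578)/97.2578 × 100% = -6.45%

-6.45 %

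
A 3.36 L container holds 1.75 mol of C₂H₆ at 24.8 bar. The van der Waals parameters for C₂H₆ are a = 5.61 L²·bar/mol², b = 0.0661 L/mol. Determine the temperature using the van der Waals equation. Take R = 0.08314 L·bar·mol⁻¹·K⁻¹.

T ≈ 586.9 K

T = (P + a n²/V²)(V − nb)/(nR)
P + a n²/V² = 24.8 + (5.61)(1.75)²/(3.36)² = 26.322 bar
V − nb = 3.36 − (1.75)(0.0661) = 3.2443 L
T = (26.322)(3.2443)/((1.75)(0.08314)) = 586.9 K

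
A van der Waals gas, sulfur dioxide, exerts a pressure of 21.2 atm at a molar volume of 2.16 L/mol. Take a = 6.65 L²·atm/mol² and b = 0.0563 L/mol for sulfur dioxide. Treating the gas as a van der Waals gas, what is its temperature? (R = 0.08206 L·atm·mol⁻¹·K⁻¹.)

T = (P + a/V_m²)(V_m − b)/R
P + a/V_m² = 21.2 + 6.65/(2.16)² = 22.625 atm
V_m − b = 2.16 − 0.0563 = 2.1037 L/mol
T = (22.625)(2.1037)/0.08206 = 580.0 K

T ≈ 580.0 K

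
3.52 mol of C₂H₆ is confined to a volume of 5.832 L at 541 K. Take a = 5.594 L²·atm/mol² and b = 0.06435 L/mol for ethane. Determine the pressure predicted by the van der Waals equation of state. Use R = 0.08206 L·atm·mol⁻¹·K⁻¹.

P ≈ 25.84 atm

P = nRT/(V − nb) − a n²/V²
nRT/(V − nb) = (3.52)(0.08206)(541)/(5.832 − 3.52×0.06435) = 156.27/5.6055 = 27.878 atm
a n²/V² = (5.594)(3.52)²/(5.832)² = 2.0379 atm
P = 27.878 − 2.0379 = 25.84 atm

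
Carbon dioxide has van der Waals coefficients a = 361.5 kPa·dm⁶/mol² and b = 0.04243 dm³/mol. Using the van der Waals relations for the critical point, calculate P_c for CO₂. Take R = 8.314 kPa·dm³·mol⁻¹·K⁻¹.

For a van der Waals gas, P_c = a/(27b²).
P_c = 361.5/(27×(0.04243)²) = 361.5/0.048608 = 7437 kPa

P_c ≈ 7437 kPa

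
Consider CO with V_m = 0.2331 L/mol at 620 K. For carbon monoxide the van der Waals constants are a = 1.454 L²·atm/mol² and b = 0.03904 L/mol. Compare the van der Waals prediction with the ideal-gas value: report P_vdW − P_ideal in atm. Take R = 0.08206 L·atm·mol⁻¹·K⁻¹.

ΔP ≈ 17.15 atm

Ideal: P_ideal = RT/V_m = (0.08206)(620)/0.2331 = 218.263 atm
vdW: P = RT/(V_m − b) − a/V_m² = 50.8772/0.194060 − 1.454/0.0543356 = 262.173 − 26.7596 = 235.413 atm
ΔP = 235.413 − 218.263 = 17.15 atm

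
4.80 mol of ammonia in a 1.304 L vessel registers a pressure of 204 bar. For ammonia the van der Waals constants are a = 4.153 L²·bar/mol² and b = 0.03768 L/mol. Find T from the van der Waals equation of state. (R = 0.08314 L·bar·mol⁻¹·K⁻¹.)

T = (P + a n²/V²)(V − nb)/(nR)
P + a n²/V² = 204 + (4.153)(4.80)²/(1.304)² = 260.27 bar
V − nb = 1.304 − (4.80)(0.03768) = 1.1231 L
T = (260.27)(1.1231)/((4.80)(0.08314)) = 732.5 K

T ≈ 732.5 K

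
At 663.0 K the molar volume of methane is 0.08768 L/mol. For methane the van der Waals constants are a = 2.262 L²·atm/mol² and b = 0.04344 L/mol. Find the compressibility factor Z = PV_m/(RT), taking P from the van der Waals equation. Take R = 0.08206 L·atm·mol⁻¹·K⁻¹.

P = RT/(V_m − b) − a/V_m² = (0.08206)(663.0)/(0.08768 − 0.04344) − 2.262/(0.08768)²
  = 54.406/0.044240 − 294.23 = 1229.8 − 294.23 = 935.6 atm
Z = PV_m/(RT) = (935.6)(0.08768)/((0.08206)(663.0)) = 82.033/54.406 = 1.508

Z ≈ 1.508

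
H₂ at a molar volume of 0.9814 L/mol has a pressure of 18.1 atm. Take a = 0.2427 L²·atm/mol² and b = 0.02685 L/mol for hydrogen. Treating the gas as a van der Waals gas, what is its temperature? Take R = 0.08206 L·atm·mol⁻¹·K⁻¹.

T ≈ 213.5 K

T = (P + a/V_m²)(V_m − b)/R
P + a/V_m² = 18.1 + 0.2427/(0.9814)² = 18.352 atm
V_m − b = 0.9814 − 0.02685 = 0.95455 L/mol
T = (18.352)(0.95455)/0.08206 = 213.5 K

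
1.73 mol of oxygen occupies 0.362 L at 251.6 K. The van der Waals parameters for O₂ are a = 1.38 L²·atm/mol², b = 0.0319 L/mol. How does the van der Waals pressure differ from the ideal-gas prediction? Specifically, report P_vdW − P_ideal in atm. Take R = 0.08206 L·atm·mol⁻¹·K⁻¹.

ΔP ≈ -13.77 atm

Ideal: P_ideal = nRT/V = (1.73)(0.08206)(251.6)/0.362 = 98.6688 atm
vdW: P = nRT/(V − nb) − a n²/V² = 35.7181/0.306813 − 4.13020/0.131044 = 116.417 − 31.5177 = 84.899 atm
ΔP = 84.899 − 98.6688 = -13.77 atm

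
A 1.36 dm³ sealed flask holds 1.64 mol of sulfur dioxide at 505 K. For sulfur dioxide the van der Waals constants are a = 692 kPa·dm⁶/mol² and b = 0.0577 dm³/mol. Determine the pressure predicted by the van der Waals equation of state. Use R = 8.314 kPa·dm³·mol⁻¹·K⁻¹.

P ≈ 4435 kPa

P = nRT/(V − nb) − a n²/V²
nRT/(V − nb) = (1.64)(8.314)(505)/(1.36 − 1.64×0.0577) = 6885.7/1.2654 = 5441.5 kPa
a n²/V² = (692)(1.64)²/(1.36)² = 1006.3 kPa
P = 5441.5 − 1006.3 = 4435 kPa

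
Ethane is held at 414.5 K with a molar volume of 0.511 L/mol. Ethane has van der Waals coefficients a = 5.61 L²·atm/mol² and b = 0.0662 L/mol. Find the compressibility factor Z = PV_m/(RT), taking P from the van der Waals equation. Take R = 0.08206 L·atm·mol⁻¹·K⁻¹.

P = RT/(V_m − b) − a/V_m² = (0.08206)(414.5)/(0.511 − 0.0662) − 5.61/(0.511)²
  = 34.014/0.44480 − 21.484 = 76.470 − 21.484 = 54.986 atm
Z = PV_m/(RT) = (54.986)(0.511)/((0.08206)(414.5)) = 28.098/34.014 = 0.8261

Z ≈ 0.8261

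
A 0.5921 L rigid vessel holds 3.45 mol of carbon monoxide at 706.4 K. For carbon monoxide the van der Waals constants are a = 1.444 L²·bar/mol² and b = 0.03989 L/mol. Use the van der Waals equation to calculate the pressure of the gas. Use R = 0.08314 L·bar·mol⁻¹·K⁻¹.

P = nRT/(V − nb) − a n²/V²
nRT/(V − nb) = (3.45)(0.08314)(706.4)/(0.5921 − 3.45×0.03989) = 202.62/0.45448 = 445.83 bar
a n²/V² = (1.444)(3.45)²/(0.5921)² = 49.025 bar
P = 445.83 − 49.025 = 396.8 bar

P ≈ 396.8 bar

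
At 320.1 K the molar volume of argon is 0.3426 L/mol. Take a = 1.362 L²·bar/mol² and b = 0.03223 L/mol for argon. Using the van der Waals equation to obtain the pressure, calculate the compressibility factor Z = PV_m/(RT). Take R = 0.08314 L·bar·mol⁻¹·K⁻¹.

Z ≈ 0.9545

P = RT/(V_m − b) − a/V_m² = (0.08314)(320.1)/(0.3426 − 0.03223) − 1.362/(0.3426)²
  = 26.613/0.31037 − 11.604 = 85.746 − 11.604 = 74.142 bar
Z = PV_m/(RT) = (74.142)(0.3426)/((0.08314)(320.1)) = 25.401/26.613 = 0.9545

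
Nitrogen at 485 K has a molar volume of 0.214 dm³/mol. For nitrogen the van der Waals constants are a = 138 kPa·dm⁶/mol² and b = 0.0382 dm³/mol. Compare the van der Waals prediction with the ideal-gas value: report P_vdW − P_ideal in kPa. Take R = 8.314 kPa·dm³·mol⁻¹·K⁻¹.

ΔP ≈ 1081 kPa

Ideal: P_ideal = RT/V_m = (8.314)(485)/0.214 = 18842.5 kPa
vdW: P = RT/(V_m − b) − a/V_m² = 4032.29/0.175800 − 138/0.0457960 = 22936.8 − 3013.36 = 19923.4 kPa
ΔP = 19923.4 − 18842.5 = 1081 kPa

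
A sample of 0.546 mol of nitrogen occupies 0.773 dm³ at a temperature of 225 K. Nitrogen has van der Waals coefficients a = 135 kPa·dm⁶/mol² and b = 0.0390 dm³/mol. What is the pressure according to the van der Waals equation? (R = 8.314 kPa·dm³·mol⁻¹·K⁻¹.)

P ≈ 1291 kPa

P = nRT/(V − nb) − a n²/V²
nRT/(V − nb) = (0.546)(8.314)(225)/(0.773 − 0.546×0.0390) = 1021.4/0.75171 = 1358.8 kPa
a n²/V² = (135)(0.546)²/(0.773)² = 67.353 kPa
P = 1358.8 − 67.353 = 1291 kPa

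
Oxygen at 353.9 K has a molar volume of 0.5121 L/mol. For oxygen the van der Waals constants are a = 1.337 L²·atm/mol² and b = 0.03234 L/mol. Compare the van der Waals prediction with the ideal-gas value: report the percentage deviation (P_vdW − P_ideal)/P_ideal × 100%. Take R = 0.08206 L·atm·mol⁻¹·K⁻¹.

Ideal: P_ideal = RT/V_m = (0.08206)(353.9)/0.5121 = 56.7097 atm
vdW: P = RT/(V_m − b) − a/V_m² = 29.0410/0.479760 − 1.337/0.262246 = 60.5323 − 5.09827 = 55.4340 atm
% deviation = (55.4340 − 56.7097)/56.7097 × 100% = -2.25%

-2.25 %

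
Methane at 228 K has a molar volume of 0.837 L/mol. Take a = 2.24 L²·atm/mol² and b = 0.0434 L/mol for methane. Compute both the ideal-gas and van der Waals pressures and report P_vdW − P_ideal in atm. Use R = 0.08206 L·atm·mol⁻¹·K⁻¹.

ΔP ≈ -1.975 atm

Ideal: P_ideal = RT/V_m = (0.08206)(228)/0.837 = 22.3533 atm
vdW: P = RT/(V_m − b) − a/V_m² = 18.7097/0.793600 − 2.24/0.700569 = 23.5757 − 3.19740 = 20.3783 atm
ΔP = 20.3783 − 22.3533 = -1.975 atm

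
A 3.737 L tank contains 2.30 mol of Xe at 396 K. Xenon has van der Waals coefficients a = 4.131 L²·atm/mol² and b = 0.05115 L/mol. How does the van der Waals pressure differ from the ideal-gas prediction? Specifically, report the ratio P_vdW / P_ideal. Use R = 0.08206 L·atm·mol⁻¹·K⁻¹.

P_vdW / P_ideal ≈ 0.9543

Ideal: P_ideal = nRT/V = (2.30)(0.08206)(396)/3.737 = 20.0001 atm
vdW: P = nRT/(V − nb) − a n²/V² = 74.7402/3.61936 − 21.8530/13.9652 = 20.6501 − 1.56482 = 19.0853 atm
Ratio = 19.0853/20.0001 = 0.9543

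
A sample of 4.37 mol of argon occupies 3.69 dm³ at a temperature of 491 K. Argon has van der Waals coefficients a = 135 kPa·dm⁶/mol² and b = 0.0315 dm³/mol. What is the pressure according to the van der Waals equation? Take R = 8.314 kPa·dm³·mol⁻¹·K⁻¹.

P = nRT/(V − nb) − a n²/V²
nRT/(V − nb) = (4.37)(8.314)(491)/(3.69 − 4.37×0.0315) = 17839/3.5523 = 5021.8 kPa
a n²/V² = (135)(4.37)²/(3.69)² = 189.34 kPa
P = 5021.8 − 189.34 = 4832 kPa

P ≈ 4832 kPa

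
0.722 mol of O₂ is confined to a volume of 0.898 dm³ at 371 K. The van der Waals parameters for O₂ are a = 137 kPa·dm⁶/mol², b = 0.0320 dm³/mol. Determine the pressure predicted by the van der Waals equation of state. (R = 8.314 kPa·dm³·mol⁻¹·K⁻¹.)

P ≈ 2457 kPa

P = nRT/(V − nb) − a n²/V²
nRT/(V − nb) = (0.722)(8.314)(371)/(0.898 − 0.722×0.0320) = 2227.0/0.87490 = 2545.4 kPa
a n²/V² = (137)(0.722)²/(0.898)² = 88.561 kPa
P = 2545.4 − 88.561 = 2457 kPa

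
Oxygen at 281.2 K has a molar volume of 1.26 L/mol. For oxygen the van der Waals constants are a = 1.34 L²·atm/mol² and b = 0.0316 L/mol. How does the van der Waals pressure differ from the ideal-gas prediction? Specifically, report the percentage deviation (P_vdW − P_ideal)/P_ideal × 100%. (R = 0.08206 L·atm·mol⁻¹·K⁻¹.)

-2.04 %

Ideal: P_ideal = RT/V_m = (0.08206)(281.2)/1.26 = 18.3137 atm
vdW: P = RT/(V_m − b) − a/V_m² = 23.0753/1.22840 − 1.34/1.58760 = 18.7848 − 0.844041 = 17.9408 atm
% deviation = (17.9408 − 18.3137)/18.3137 × 100% = -2.04%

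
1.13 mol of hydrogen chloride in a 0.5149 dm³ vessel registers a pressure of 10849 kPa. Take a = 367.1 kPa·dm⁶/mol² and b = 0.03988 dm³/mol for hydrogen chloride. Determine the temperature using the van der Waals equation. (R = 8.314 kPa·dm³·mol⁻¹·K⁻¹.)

T = (P + a n²/V²)(V − nb)/(nR)
P + a n²/V² = 10849 + (367.1)(1.13)²/(0.5149)² = 12617 kPa
V − nb = 0.5149 − (1.13)(0.03988) = 0.46984 dm³
T = (12617)(0.46984)/((1.13)(8.314)) = 631.0 K

T ≈ 631.0 K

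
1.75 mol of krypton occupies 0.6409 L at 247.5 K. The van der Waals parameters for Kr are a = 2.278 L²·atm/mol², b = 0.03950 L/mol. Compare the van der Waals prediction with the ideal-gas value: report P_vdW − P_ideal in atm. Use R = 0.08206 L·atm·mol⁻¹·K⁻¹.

ΔP ≈ -10.28 atm

Ideal: P_ideal = nRT/V = (1.75)(0.08206)(247.5)/0.6409 = 55.4568 atm
vdW: P = nRT/(V − nb) − a n²/V² = 35.5422/0.571775 − 6.97638/0.410753 = 62.1612 − 16.9844 = 45.1768 atm
ΔP = 45.1768 − 55.4568 = -10.28 atm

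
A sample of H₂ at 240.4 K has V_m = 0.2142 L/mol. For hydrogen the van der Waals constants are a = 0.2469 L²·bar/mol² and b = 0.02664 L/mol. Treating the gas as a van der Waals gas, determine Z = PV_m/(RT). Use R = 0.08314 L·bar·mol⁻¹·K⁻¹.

P = RT/(V_m − b) − a/V_m² = (0.08314)(240.4)/(0.2142 − 0.02664) − 0.2469/(0.2142)²
  = 19.987/0.18756 − 5.3812 = 106.56 − 5.3812 = 101.18 bar
Z = PV_m/(RT) = (101.18)(0.2142)/((0.08314)(240.4)) = 21.673/19.987 = 1.084

Z ≈ 1.084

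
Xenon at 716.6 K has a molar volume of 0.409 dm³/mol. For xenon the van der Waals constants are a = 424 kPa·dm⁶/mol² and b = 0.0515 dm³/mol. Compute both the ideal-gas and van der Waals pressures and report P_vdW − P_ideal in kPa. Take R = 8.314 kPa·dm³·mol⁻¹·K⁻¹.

Ideal: P_ideal = RT/V_m = (8.314)(716.6)/0.409 = 14566.8 kPa
vdW: P = RT/(V_m − b) − a/V_m² = 5957.81/0.357500 − 424/0.167281 = 16665.2 − 2534.66 = 14130.5 kPa
ΔP = 14130.5 − 14566.8 = -436 kPa

ΔP ≈ -436 kPa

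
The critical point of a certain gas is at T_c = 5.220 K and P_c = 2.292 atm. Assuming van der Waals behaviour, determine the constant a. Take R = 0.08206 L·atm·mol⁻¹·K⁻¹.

a ≈ 0.03377 L²·atm/mol²

From T_c = 8a/(27Rb) and P_c = a/(27b²): a = 27 R² T_c²/(64 P_c).
a = 27×(0.08206)²×(5.220)²/(64×2.292) = 4.9541/146.69 = 0.03377 L²·atm/mol²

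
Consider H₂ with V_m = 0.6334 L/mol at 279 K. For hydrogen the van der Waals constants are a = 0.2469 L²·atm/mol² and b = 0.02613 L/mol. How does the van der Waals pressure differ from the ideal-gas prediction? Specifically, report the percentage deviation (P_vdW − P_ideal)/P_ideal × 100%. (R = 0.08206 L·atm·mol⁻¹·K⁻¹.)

2.60 %

Ideal: P_ideal = RT/V_m = (0.08206)(279)/0.6334 = 36.1458 atm
vdW: P = RT/(V_m − b) − a/V_m² = 22.8947/0.607270 − 0.2469/0.401196 = 37.7010 − 0.615410 = 37.0856 atm
% deviation = (37.0856 − 36.1458)/36.1458 × 100% = 2.60%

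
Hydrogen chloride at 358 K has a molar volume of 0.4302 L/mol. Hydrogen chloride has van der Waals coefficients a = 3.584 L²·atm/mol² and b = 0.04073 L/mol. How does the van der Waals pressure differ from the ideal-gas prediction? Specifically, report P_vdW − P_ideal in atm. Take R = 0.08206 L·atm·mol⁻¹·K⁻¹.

ΔP ≈ -12.22 atm

Ideal: P_ideal = RT/V_m = (0.08206)(358)/0.4302 = 68.2880 atm
vdW: P = RT/(V_m − b) − a/V_m² = 29.3775/0.389470 − 3.584/0.185072 = 75.4294 − 19.3654 = 56.0640 atm
ΔP = 56.0640 − 68.2880 = -12.22 atm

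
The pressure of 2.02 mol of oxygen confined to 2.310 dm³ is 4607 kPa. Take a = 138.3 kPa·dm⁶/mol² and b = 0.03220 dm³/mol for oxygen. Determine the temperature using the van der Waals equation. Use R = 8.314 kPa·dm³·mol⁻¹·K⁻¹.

T ≈ 630.0 K

T = (P + a n²/V²)(V − nb)/(nR)
P + a n²/V² = 4607 + (138.3)(2.02)²/(2.310)² = 4712.8 kPa
V − nb = 2.310 − (2.02)(0.03220) = 2.2450 dm³
T = (4712.8)(2.2450)/((2.02)(8.314)) = 630.0 K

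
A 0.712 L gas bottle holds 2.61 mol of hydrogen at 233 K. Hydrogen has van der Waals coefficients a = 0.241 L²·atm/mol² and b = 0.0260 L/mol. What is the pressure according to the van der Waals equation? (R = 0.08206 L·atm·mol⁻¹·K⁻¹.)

P = nRT/(V − nb) − a n²/V²
nRT/(V − nb) = (2.61)(0.08206)(233)/(0.712 − 2.61×0.0260) = 49.903/0.64414 = 77.472 atm
a n²/V² = (0.241)(2.61)²/(0.712)² = 3.2385 atm
P = 77.472 − 3.2385 = 74.23 atm

P ≈ 74.23 atm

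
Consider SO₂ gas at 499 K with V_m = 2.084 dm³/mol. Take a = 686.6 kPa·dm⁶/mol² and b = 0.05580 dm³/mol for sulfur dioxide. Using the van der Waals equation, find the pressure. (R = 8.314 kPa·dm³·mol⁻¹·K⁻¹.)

P = RT/(V_m − b) − a/V_m²
RT/(V_m − b) = (8.314)(499)/(2.084 − 0.05580) = 4148.7/2.0282 = 2045.5 kPa
a/V_m² = 686.6/(2.084)² = 158.09 kPa
P = 2045.5 − 158.09 = 1887 kPa

P ≈ 1887 kPa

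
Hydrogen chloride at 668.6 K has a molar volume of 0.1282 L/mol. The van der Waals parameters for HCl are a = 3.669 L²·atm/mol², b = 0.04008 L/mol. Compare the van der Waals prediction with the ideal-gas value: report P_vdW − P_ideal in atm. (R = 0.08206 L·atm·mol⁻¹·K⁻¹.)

ΔP ≈ -28.59 atm

Ideal: P_ideal = RT/V_m = (0.08206)(668.6)/0.1282 = 427.967 atm
vdW: P = RT/(V_m − b) − a/V_m² = 54.8653/0.0881200 − 3.669/0.0164352 = 622.620 − 223.240 = 399.380 atm
ΔP = 399.380 − 427.967 = -28.59 atm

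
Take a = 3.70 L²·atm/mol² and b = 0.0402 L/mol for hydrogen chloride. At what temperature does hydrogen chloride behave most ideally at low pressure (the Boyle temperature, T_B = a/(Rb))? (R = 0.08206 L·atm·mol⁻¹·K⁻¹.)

T_B ≈ 1122 K

For a van der Waals gas the second virial coefficient B₂ = b − a/(RT) vanishes at T_B = a/(Rb).
T_B = 3.70/(0.08206×0.0402) = 3.70/0.0032988 = 1122 K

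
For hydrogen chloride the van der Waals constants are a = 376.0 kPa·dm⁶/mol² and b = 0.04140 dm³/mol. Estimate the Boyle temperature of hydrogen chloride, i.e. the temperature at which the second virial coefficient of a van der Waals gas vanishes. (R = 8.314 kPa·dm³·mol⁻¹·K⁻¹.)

T_B ≈ 1092 K

For a van der Waals gas the second virial coefficient B₂ = b − a/(RT) vanishes at T_B = a/(Rb).
T_B = 376.0/(8.314×0.04140) = 376.0/0.34420 = 1092 K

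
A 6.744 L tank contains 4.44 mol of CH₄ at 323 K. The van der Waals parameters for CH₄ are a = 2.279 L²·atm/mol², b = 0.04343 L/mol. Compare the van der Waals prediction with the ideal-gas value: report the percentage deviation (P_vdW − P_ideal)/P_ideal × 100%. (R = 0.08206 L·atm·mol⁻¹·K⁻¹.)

-2.72 %

Ideal: P_ideal = nRT/V = (4.44)(0.08206)(323)/6.744 = 17.4502 atm
vdW: P = nRT/(V − nb) − a n²/V² = 117.684/6.55117 − 44.9273/45.4815 = 17.9638 − 0.987815 = 16.9760 atm
% deviation = (16.9760 − 17.4502)/17.4502 × 100% = -2.72%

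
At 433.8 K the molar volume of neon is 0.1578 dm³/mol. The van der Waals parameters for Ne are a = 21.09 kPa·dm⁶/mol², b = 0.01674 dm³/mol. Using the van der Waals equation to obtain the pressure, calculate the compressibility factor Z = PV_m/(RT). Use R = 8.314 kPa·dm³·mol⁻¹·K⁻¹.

Z ≈ 1.082

P = RT/(V_m − b) − a/V_m² = (8.314)(433.8)/(0.1578 − 0.01674) − 21.09/(0.1578)²
  = 3606.6/0.14106 − 846.96 = 25568 − 846.96 = 24721 kPa
Z = PV_m/(RT) = (24721)(0.1578)/((8.314)(433.8)) = 3901.0/3606.6 = 1.082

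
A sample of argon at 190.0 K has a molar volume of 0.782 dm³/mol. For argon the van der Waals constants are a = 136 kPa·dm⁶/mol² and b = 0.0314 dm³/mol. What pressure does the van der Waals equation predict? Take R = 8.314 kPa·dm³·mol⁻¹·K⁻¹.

P ≈ 1882 kPa

P = RT/(V_m − b) − a/V_m²
RT/(V_m − b) = (8.314)(190.0)/(0.782 − 0.0314) = 1579.7/0.75060 = 2104.6 kPa
a/V_m² = 136/(0.782)² = 222.40 kPa
P = 2104.6 − 222.40 = 1882 kPa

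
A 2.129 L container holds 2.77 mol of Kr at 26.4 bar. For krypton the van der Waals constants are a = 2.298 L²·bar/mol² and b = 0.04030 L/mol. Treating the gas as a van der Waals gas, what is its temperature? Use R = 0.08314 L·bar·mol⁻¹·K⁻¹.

T ≈ 265.3 K

T = (P + a n²/V²)(V − nb)/(nR)
P + a n²/V² = 26.4 + (2.298)(2.77)²/(2.129)² = 30.290 bar
V − nb = 2.129 − (2.77)(0.04030) = 2.0174 L
T = (30.290)(2.0174)/((2.77)(0.08314)) = 265.3 K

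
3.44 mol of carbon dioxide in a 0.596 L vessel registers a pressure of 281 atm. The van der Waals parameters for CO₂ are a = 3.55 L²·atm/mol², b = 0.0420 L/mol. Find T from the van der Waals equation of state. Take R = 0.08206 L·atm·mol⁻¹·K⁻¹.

T ≈ 638.6 K

T = (P + a n²/V²)(V − nb)/(nR)
P + a n²/V² = 281 + (3.55)(3.44)²/(0.596)² = 399.26 atm
V − nb = 0.596 − (3.44)(0.0420) = 0.45152 L
T = (399.26)(0.45152)/((3.44)(0.08206)) = 638.6 K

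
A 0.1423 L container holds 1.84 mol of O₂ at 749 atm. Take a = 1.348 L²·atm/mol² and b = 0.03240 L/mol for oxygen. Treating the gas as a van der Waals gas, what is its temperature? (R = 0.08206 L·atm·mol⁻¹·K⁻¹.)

T = (P + a n²/V²)(V − nb)/(nR)
P + a n²/V² = 749 + (1.348)(1.84)²/(0.1423)² = 974.38 atm
V − nb = 0.1423 − (1.84)(0.03240) = 0.082684 L
T = (974.38)(0.082684)/((1.84)(0.08206)) = 533.6 K

T ≈ 533.6 K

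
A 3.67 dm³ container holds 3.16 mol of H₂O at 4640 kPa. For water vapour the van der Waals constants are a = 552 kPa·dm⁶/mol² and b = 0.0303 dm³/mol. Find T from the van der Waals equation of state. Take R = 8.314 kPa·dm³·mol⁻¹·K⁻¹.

T = (P + a n²/V²)(V − nb)/(nR)
P + a n²/V² = 4640 + (552)(3.16)²/(3.67)² = 5049.2 kPa
V − nb = 3.67 − (3.16)(0.0303) = 3.5743 dm³
T = (5049.2)(3.5743)/((3.16)(8.314)) = 686.9 K

T ≈ 686.9 K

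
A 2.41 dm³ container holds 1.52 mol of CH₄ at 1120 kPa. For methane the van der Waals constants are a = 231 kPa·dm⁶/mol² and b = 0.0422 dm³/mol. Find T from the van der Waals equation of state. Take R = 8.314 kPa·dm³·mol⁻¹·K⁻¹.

T = (P + a n²/V²)(V − nb)/(nR)
P + a n²/V² = 1120 + (231)(1.52)²/(2.41)² = 1211.9 kPa
V − nb = 2.41 − (1.52)(0.0422) = 2.3459 dm³
T = (1211.9)(2.3459)/((1.52)(8.314)) = 225.0 K

T ≈ 225.0 K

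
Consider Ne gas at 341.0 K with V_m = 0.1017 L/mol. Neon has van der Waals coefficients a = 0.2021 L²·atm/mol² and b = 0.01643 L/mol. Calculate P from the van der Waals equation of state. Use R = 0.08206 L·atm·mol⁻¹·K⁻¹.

P = RT/(V_m − b) − a/V_m²
RT/(V_m − b) = (0.08206)(341.0)/(0.1017 − 0.01643) = 27.982/0.085270 = 328.16 atm
a/V_m² = 0.2021/(0.1017)² = 19.540 atm
P = 328.16 − 19.540 = 308.6 atm

P ≈ 308.6 atm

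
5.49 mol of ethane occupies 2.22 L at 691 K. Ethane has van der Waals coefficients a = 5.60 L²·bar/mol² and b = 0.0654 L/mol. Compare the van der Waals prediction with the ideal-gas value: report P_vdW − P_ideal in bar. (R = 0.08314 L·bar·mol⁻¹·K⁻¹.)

Ideal: P_ideal = nRT/V = (5.49)(0.08314)(691)/2.22 = 142.072 bar
vdW: P = nRT/(V − nb) − a n²/V² = 315.399/1.86095 − 168.785/4.92840 = 169.483 − 34.2474 = 135.236 bar
ΔP = 135.236 − 142.072 = -6.84 bar

ΔP ≈ -6.84 bar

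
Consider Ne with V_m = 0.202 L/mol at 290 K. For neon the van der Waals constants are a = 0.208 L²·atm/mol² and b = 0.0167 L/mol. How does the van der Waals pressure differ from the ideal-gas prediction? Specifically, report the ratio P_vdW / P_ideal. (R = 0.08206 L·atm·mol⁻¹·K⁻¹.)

P_vdW / P_ideal ≈ 1.047

Ideal: P_ideal = RT/V_m = (0.08206)(290)/0.202 = 117.809 atm
vdW: P = RT/(V_m − b) − a/V_m² = 23.7974/0.185300 − 0.208/0.0408040 = 128.426 − 5.09754 = 123.328 atm
Ratio = 123.328/117.809 = 1.047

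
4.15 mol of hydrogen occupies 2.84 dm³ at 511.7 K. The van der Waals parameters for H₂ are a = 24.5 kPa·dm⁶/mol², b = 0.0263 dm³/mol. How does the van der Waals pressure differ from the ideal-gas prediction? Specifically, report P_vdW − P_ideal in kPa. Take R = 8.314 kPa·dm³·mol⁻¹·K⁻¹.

Ideal: P_ideal = nRT/V = (4.15)(8.314)(511.7)/2.84 = 6216.63 kPa
vdW: P = nRT/(V − nb) − a n²/V² = 17655.2/2.73086 − 421.951/8.06560 = 6465.07 − 52.3149 = 6412.76 kPa
ΔP = 6412.76 − 6216.63 = 196.1 kPa

ΔP ≈ 196.1 kPa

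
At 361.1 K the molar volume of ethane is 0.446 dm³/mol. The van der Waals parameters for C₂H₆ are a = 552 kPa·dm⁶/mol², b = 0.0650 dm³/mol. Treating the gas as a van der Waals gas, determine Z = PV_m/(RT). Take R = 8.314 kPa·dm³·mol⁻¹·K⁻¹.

P = RT/(V_m − b) − a/V_m² = (8.314)(361.1)/(0.446 − 0.0650) − 552/(0.446)²
  = 3002.2/0.38100 − 2775.0 = 7879.8 − 2775.0 = 5104.8 kPa
Z = PV_m/(RT) = (5104.8)(0.446)/((8.314)(361.1)) = 2276.7/3002.2 = 0.7583

Z ≈ 0.7583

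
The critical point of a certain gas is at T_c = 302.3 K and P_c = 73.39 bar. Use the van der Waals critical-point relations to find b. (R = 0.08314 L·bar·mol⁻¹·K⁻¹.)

b ≈ 0.04281 L/mol

From T_c = 8a/(27Rb) and P_c = a/(27b²): b = R T_c/(8 P_c).
b = (0.08314)(302.3)/(8×73.39) = 25.133/587.12 = 0.04281 L/mol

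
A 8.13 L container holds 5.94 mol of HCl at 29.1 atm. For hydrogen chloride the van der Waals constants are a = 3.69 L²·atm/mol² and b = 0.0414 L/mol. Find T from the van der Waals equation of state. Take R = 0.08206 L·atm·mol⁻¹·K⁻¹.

T = (P + a n²/V²)(V − nb)/(nR)
P + a n²/V² = 29.1 + (3.69)(5.94)²/(8.13)² = 31.070 atm
V − nb = 8.13 − (5.94)(0.0414) = 7.8841 L
T = (31.070)(7.8841)/((5.94)(0.08206)) = 502.5 K

T ≈ 502.5 K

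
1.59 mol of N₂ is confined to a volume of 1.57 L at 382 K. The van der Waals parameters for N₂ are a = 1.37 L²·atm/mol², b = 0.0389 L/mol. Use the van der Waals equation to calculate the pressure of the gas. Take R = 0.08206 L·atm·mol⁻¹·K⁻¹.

P ≈ 31.64 atm

P = nRT/(V − nb) − a n²/V²
nRT/(V − nb) = (1.59)(0.08206)(382)/(1.57 − 1.59×0.0389) = 49.842/1.5081 = 33.050 atm
a n²/V² = (1.37)(1.59)²/(1.57)² = 1.4051 atm
P = 33.050 − 1.4051 = 31.64 atm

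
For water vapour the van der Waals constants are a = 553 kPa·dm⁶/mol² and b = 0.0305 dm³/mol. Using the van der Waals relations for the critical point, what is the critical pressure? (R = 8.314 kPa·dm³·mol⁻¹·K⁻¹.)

P_c ≈ 22017 kPa

For a van der Waals gas, P_c = a/(27b²).
P_c = 553/(27×(0.0305)²) = 553/0.025117 = 22017 kPa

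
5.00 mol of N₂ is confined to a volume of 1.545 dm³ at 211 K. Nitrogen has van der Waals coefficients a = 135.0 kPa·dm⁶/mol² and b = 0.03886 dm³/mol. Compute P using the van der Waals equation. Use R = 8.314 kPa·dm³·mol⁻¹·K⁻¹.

P = nRT/(V − nb) − a n²/V²
nRT/(V − nb) = (5.00)(8.314)(211)/(1.545 − 5.00×0.03886) = 8771.3/1.3507 = 6493.9 kPa
a n²/V² = (135.0)(5.00)²/(1.545)² = 1413.9 kPa
P = 6493.9 − 1413.9 = 5080 kPa

P ≈ 5080 kPa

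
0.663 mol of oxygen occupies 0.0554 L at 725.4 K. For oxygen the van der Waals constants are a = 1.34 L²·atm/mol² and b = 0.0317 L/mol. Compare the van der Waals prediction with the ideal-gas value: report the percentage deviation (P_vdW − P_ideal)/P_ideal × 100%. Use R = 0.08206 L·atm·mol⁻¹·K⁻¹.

Ideal: P_ideal = nRT/V = (0.663)(0.08206)(725.4)/0.0554 = 712.382 atm
vdW: P = nRT/(V − nb) − a n²/V² = 39.4660/0.0343829 − 0.589022/0.00306916 = 1147.84 − 191.916 = 955.92 atm
% deviation = (955.92 − 712.382)/712.382 × 100% = 34.19%

34.19 %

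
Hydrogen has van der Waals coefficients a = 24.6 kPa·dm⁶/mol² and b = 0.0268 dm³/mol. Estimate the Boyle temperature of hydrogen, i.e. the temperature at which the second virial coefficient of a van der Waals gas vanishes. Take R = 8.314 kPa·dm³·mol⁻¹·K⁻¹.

T_B ≈ 110.4 K

For a van der Waals gas the second virial coefficient B₂ = b − a/(RT) vanishes at T_B = a/(Rb).
T_B = 24.6/(8.314×0.0268) = 24.6/0.22282 = 110.4 K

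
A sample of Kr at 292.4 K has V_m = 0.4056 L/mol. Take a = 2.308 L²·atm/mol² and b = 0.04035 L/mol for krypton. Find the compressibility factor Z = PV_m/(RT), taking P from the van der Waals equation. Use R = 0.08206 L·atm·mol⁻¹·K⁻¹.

Z ≈ 0.8733

P = RT/(V_m − b) − a/V_m² = (0.08206)(292.4)/(0.4056 − 0.04035) − 2.308/(0.4056)²
  = 23.994/0.36525 − 14.029 = 65.692 − 14.029 = 51.663 atm
Z = PV_m/(RT) = (51.663)(0.4056)/((0.08206)(292.4)) = 20.955/23.994 = 0.8733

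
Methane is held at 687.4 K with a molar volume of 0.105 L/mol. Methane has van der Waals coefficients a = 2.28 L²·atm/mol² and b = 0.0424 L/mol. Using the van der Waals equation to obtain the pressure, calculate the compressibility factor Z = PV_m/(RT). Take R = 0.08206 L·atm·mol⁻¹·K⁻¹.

Z ≈ 1.292

P = RT/(V_m − b) − a/V_m² = (0.08206)(687.4)/(0.105 − 0.0424) − 2.28/(0.105)²
  = 56.408/0.062600 − 206.80 = 901.09 − 206.80 = 694.29 atm
Z = PV_m/(RT) = (694.29)(0.105)/((0.08206)(687.4)) = 72.900/56.408 = 1.292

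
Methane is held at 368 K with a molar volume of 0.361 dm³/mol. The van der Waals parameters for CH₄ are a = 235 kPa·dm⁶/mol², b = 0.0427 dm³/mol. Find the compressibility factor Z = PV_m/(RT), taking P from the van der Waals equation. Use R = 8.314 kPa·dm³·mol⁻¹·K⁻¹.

Z ≈ 0.9214

P = RT/(V_m − b) − a/V_m² = (8.314)(368)/(0.361 − 0.0427) − 235/(0.361)²
  = 3059.6/0.31830 − 1803.2 = 9612.3 − 1803.2 = 7809.1 kPa
Z = PV_m/(RT) = (7809.1)(0.361)/((8.314)(368)) = 2819.1/3059.6 = 0.9214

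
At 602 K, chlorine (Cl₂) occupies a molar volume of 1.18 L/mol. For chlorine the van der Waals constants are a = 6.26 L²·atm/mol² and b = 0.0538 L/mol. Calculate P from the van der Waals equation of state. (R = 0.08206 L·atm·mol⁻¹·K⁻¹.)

P ≈ 39.37 atm

P = RT/(V_m − b) − a/V_m²
RT/(V_m − b) = (0.08206)(602)/(1.18 − 0.0538) = 49.400/1.1262 = 43.864 atm
a/V_m² = 6.26/(1.18)² = 4.4958 atm
P = 43.864 − 4.4958 = 39.37 atm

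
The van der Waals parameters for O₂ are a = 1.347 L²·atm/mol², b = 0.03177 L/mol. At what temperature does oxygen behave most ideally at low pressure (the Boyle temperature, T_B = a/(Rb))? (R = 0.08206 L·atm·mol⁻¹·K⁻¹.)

For a van der Waals gas the second virial coefficient B₂ = b − a/(RT) vanishes at T_B = a/(Rb).
T_B = 1.347/(0.08206×0.03177) = 1.347/0.0026070 = 516.7 K

T_B ≈ 516.7 K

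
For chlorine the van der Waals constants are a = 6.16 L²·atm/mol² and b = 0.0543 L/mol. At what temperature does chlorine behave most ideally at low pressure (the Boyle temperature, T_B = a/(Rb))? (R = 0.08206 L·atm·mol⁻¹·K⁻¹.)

For a van der Waals gas the second virial coefficient B₂ = b − a/(RT) vanishes at T_B = a/(Rb).
T_B = 6.16/(0.08206×0.0543) = 6.16/0.0044559 = 1382 K

T_B ≈ 1382 K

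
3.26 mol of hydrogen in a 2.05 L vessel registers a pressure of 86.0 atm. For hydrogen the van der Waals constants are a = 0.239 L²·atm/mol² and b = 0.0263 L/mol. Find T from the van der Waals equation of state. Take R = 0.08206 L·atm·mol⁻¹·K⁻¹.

T = (P + a n²/V²)(V − nb)/(nR)
P + a n²/V² = 86.0 + (0.239)(3.26)²/(2.05)² = 86.604 atm
V − nb = 2.05 − (3.26)(0.0263) = 1.9643 L
T = (86.604)(1.9643)/((3.26)(0.08206)) = 635.9 K

T ≈ 635.9 K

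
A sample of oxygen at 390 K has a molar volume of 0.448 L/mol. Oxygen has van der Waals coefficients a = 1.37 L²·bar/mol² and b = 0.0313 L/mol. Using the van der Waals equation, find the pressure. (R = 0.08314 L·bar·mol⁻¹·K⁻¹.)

P = RT/(V_m − b) − a/V_m²
RT/(V_m − b) = (0.08314)(390)/(0.448 − 0.0313) = 32.425/0.41670 = 77.814 bar
a/V_m² = 1.37/(0.448)² = 6.8260 bar
P = 77.814 − 6.8260 = 70.99 bar

P ≈ 70.99 bar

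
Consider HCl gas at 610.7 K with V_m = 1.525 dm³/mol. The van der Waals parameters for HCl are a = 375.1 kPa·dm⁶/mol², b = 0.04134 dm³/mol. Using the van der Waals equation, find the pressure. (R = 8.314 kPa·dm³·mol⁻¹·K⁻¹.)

P ≈ 3261 kPa

P = RT/(V_m − b) − a/V_m²
RT/(V_m − b) = (8.314)(610.7)/(1.525 − 0.04134) = 5077.4/1.4837 = 3422.1 kPa
a/V_m² = 375.1/(1.525)² = 161.29 kPa
P = 3422.1 − 161.29 = 3261 kPa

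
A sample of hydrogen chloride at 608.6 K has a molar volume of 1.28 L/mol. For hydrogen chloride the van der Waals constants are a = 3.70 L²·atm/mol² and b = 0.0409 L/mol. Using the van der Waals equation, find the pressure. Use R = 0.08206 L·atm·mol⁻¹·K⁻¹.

P ≈ 38.05 atm

P = RT/(V_m − b) − a/V_m²
RT/(V_m − b) = (0.08206)(608.6)/(1.28 − 0.0409) = 49.942/1.2391 = 40.305 atm
a/V_m² = 3.70/(1.28)² = 2.2583 atm
P = 40.305 − 2.2583 = 38.05 atm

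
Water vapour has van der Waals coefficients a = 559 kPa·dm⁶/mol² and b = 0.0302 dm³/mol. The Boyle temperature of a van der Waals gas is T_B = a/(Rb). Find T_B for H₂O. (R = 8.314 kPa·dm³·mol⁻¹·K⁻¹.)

T_B ≈ 2226 K

For a van der Waals gas the second virial coefficient B₂ = b − a/(RT) vanishes at T_B = a/(Rb).
T_B = 559/(8.314×0.0302) = 559/0.25108 = 2226 K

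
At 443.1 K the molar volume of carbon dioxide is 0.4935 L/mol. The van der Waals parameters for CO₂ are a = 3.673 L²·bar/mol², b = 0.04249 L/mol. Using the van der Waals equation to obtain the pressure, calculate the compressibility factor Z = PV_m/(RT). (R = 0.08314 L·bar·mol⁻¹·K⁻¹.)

Z ≈ 0.8922

P = RT/(V_m − b) − a/V_m² = (0.08314)(443.1)/(0.4935 − 0.04249) − 3.673/(0.4935)²
  = 36.839/0.45101 − 15.082 = 81.681 − 15.082 = 66.599 bar
Z = PV_m/(RT) = (66.599)(0.4935)/((0.08314)(443.1)) = 32.867/36.839 = 0.8922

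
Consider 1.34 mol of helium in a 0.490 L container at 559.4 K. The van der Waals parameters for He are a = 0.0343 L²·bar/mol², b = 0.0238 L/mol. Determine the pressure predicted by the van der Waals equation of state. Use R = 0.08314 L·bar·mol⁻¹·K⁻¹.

P = nRT/(V − nb) − a n²/V²
nRT/(V − nb) = (1.34)(0.08314)(559.4)/(0.490 − 1.34×0.0238) = 62.321/0.45811 = 136.04 bar
a n²/V² = (0.0343)(1.34)²/(0.490)² = 0.25651 bar
P = 136.04 − 0.25651 = 135.8 bar

P ≈ 135.8 bar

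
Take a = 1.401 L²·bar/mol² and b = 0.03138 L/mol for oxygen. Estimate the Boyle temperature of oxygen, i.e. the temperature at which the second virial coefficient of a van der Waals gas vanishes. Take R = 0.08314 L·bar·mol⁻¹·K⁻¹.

For a van der Waals gas the second virial coefficient B₂ = b − a/(RT) vanishes at T_B = a/(Rb).
T_B = 1.401/(0.08314×0.03138) = 1.401/0.0026089 = 537.0 K

T_B ≈ 537.0 K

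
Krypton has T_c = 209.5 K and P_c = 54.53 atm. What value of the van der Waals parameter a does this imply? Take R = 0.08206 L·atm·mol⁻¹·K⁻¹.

From T_c = 8a/(27Rb) and P_c = a/(27b²): a = 27 R² T_c²/(64 P_c).
a = 27×(0.08206)²×(209.5)²/(64×54.53) = 7979.9/3489.9 = 2.287 L²·atm/mol²

a ≈ 2.287 L²·atm/mol²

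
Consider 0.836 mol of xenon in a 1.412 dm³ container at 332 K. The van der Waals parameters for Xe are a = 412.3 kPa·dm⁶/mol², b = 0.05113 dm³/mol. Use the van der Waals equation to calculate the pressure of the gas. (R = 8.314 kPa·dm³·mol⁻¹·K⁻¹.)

P ≈ 1541 kPa

P = nRT/(V − nb) − a n²/V²
nRT/(V − nb) = (0.836)(8.314)(332)/(1.412 − 0.836×0.05113) = 2307.6/1.3693 = 1685.2 kPa
a n²/V² = (412.3)(0.836)²/(1.412)² = 144.53 kPa
P = 1685.2 − 144.53 = 1541 kPa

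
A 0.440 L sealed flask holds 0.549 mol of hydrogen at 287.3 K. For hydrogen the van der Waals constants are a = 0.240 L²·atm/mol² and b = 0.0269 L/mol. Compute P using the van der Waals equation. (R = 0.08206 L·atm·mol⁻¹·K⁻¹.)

P ≈ 30.06 atm

P = nRT/(V − nb) − a n²/V²
nRT/(V − nb) = (0.549)(0.08206)(287.3)/(0.440 − 0.549×0.0269) = 12.943/0.42523 = 30.438 atm
a n²/V² = (0.240)(0.549)²/(0.440)² = 0.37364 atm
P = 30.438 − 0.37364 = 30.06 atm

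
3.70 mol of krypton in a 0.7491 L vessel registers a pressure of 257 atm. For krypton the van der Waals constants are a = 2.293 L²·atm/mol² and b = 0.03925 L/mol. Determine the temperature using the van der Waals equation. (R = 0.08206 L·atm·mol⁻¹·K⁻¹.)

T ≈ 622.4 K

T = (P + a n²/V²)(V − nb)/(nR)
P + a n²/V² = 257 + (2.293)(3.70)²/(0.7491)² = 312.94 atm
V − nb = 0.7491 − (3.70)(0.03925) = 0.60388 L
T = (312.94)(0.60388)/((3.70)(0.08206)) = 622.4 K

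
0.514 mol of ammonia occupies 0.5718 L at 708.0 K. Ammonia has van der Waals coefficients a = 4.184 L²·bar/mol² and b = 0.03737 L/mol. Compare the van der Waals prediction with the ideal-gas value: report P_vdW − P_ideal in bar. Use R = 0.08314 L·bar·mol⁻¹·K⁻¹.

Ideal: P_ideal = nRT/V = (0.514)(0.08314)(708.0)/0.5718 = 52.9130 bar
vdW: P = nRT/(V − nb) − a n²/V² = 30.2556/0.552592 − 1.10540/0.326955 = 54.7521 − 3.38089 = 51.3712 bar
ΔP = 51.3712 − 52.9130 = -1.542 bar

ΔP ≈ -1.542 bar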